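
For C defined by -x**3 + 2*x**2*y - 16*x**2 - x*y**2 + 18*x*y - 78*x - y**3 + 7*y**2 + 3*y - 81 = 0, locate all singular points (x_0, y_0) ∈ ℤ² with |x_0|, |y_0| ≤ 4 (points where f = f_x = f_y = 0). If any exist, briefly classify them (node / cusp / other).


Singular points: {(-3, 3)}; classification: node.

Compute partial derivatives:
  f_x = -3*x**2 + 4*x*y - 32*x - y**2 + 18*y - 78.
  f_y = 2*x**2 - 2*x*y + 18*x - 3*y**2 + 14*y + 3.
Scan x_0 ∈ {−4, ..., 4}. For each x_0, f_y(x_0, y) is a polynomial in y; find its integer roots y ∈ {−4, ..., 4}, then test f_x and f at those candidates.
  x = -4: f_y(-4, y) = -3*y**2 + 22*y - 37; no integer root y with |y| ≤ 4.
  x = -3: f_y(-3, y) = -3*y**2 + 20*y - 33; vanishes at y ∈ {3}. (-3, 3): f_x = 0, f = 0 — SINGULAR.
  x = -2: f_y(-2, y) = -3*y**2 + 18*y - 25; no integer root y with |y| ≤ 4.
  x = -1: f_y(-1, y) = -3*y**2 + 16*y - 13; vanishes at y ∈ {1}. (-1, 1): f_x = -36 ≠ 0.
  x = 0: f_y(0, y) = -3*y**2 + 14*y + 3; no integer root y with |y| ≤ 4.
  x = 1: f_y(1, y) = -3*y**2 + 12*y + 23; no integer root y with |y| ≤ 4.
  x = 2: f_y(2, y) = -3*y**2 + 10*y + 47; no integer root y with |y| ≤ 4.
  x = 3: f_y(3, y) = -3*y**2 + 8*y + 75; no integer root y with |y| ≤ 4.
  x = 4: f_y(4, y) = -3*y**2 + 6*y + 107; no integer root y with |y| ≤ 4.
Only singular point on the grid: (-3, 3).
Classify: substitute x = -3 + u, y = 3 + v and expand: f = -u**3 + 2*u**2*v - u**2 - u*v**2 - v**3 + v**2.
No constant or linear terms (consistent with a singular point). Quadratic part: -u**2 + v**2. Cubic part: -u**3 + 2*u**2*v - u*v**2 - v**3.
The quadratic part v**2 - u**2 = (v − u)(v + u) splits into two distinct linear factors, so there are two distinct tangent lines y − 3 = ±(x − -3) — this is a node (ordinary double point).
Classification: node.


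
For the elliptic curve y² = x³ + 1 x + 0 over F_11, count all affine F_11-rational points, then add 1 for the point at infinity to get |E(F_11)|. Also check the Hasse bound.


Affine points = {(0, 0), (5, 3), (5, 8), (7, 3), (7, 8), (8, 5), (8, 6), (9, 1), (9, 10), (10, 3), (10, 8)}; affine count = 11; |E(F_11)| = 12.

Discriminant check: Δ ∝ 4a³ + 27b² = 4·1³ + 27·0² = 4·1 + 27·0 ≡ 4 (mod 11). Nonzero ⇒ E is nonsingular.
For each x ∈ F_11, compute rhs = x³ + 1·x + 0 mod 11, then count y ∈ F_11 with y² ≡ rhs.
  x = 0: rhs = 0, matching y values: 0 (1 points).
  x = 1: rhs = 2, matching y values: none (0 points).
  x = 2: rhs = 10, matching y values: none (0 points).
  x = 3: rhs = 8, matching y values: none (0 points).
  x = 4: rhs = 2, matching y values: none (0 points).
  x = 5: rhs = 9, matching y values: 3, 8 (2 points).
  x = 6: rhs = 2, matching y values: none (0 points).
  x = 7: rhs = 9, matching y values: 3, 8 (2 points).
  x = 8: rhs = 3, matching y values: 5, 6 (2 points).
  x = 9: rhs = 1, matching y values: 1, 10 (2 points).
  x = 10: rhs = 9, matching y values: 3, 8 (2 points).
Total affine count: 11.
Full point count |E(F_11)| = 11 + 1 = 12.
Hasse bound: |12 − (11+1)| = |0| = 0 ≤ 2√11 ≈ 6.6332 ✓.


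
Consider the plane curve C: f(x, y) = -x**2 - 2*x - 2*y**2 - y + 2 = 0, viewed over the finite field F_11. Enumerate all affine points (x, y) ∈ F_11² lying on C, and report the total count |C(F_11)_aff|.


Affine F_11-points: {(1, 2), (1, 3), (4, 0), (4, 5), (5, 0), (5, 5), (8, 2), (8, 3), (10, 1), (10, 4)}; count = 10.

For each of the 121 pairs (x, y) ∈ F_11², evaluate f(x, y) mod 11. Record the zeros.
  x = 0: [0↦2, 1↦10, 2↦3, 3↦3, 4↦10, 5↦2, 6↦1, 7↦7, 8↦9, 9↦7, 10↦1]  zeros at y ∈ ∅
  x = 1: [0↦10, 1↦7, 2↦0, 3↦0, 4↦7, 5↦10, 6↦9, 7↦4, 8↦6, 9↦4, 10↦9]  zeros at y ∈ {2, 3}
  x = 2: [0↦5, 1↦2, 2↦6, 3↦6, 4↦2, 5↦5, 6↦4, 7↦10, 8↦1, 9↦10, 10↦4]  zeros at y ∈ ∅
  x = 3: [0↦9, 1↦6, 2↦10, 3↦10, 4↦6, 5↦9, 6↦8, 7↦3, 8↦5, 9↦3, 10↦8]  zeros at y ∈ ∅
  x = 4: [0↦0, 1↦8, 2↦1, 3↦1, 4↦8, 5↦0, 6↦10, 7↦5, 8↦7, 9↦5, 10↦10]  zeros at y ∈ {0, 5}
  x = 5: [0↦0, 1↦8, 2↦1, 3↦1, 4↦8, 5↦0, 6↦10, 7↦5, 8↦7, 9↦5, 10↦10]  zeros at y ∈ {0, 5}
  x = 6: [0↦9, 1↦6, 2↦10, 3↦10, 4↦6, 5↦9, 6↦8, 7↦3, 8↦5, 9↦3, 10↦8]  zeros at y ∈ ∅
  x = 7: [0↦5, 1↦2, 2↦6, 3↦6, 4↦2, 5↦5, 6↦4, 7↦10, 8↦1, 9↦10, 10↦4]  zeros at y ∈ ∅
  x = 8: [0↦10, 1↦7, 2↦0, 3↦0, 4↦7, 5↦10, 6↦9, 7↦4, 8↦6, 9↦4, 10↦9]  zeros at y ∈ {2, 3}
  x = 9: [0↦2, 1↦10, 2↦3, 3↦3, 4↦10, 5↦2, 6↦1, 7↦7, 8↦9, 9↦7, 10↦1]  zeros at y ∈ ∅
  x = 10: [0↦3, 1↦0, 2↦4, 3↦4, 4↦0, 5↦3, 6↦2, 7↦8, 8↦10, 9↦8, 10↦2]  zeros at y ∈ {1, 4}
Collecting zeros: affine points = {(1, 2), (1, 3), (4, 0), (4, 5), (5, 0), (5, 5), (8, 2), (8, 3), (10, 1), (10, 4)}.
Total count |C(F_11)_aff| = 10.


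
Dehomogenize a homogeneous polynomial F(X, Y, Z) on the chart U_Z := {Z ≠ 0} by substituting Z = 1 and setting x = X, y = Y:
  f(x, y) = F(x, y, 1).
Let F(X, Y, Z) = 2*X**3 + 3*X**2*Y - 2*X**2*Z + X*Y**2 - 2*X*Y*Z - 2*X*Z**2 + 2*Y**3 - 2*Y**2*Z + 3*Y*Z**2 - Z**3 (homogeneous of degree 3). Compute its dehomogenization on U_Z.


f(x, y) = 2*x**3 + 3*x**2*y - 2*x**2 + x*y**2 - 2*x*y - 2*x + 2*y**3 - 2*y**2 + 3*y - 1

On U_Z we set Z = 1. Each monomial c·X^i·Y^j·Z^k in F becomes c·x^i·y^j·1^k = c·x^i·y^j.
Substituting Z = 1: F(X, Y, 1) = 2*x**3 + 3*x**2*y - 2*x**2 + x*y**2 - 2*x*y - 2*x + 2*y**3 - 2*y**2 + 3*y - 1.
Note: deg(f) ≤ deg(F) = 3; strict inequality happens when F is divisible by Z (lost terms).


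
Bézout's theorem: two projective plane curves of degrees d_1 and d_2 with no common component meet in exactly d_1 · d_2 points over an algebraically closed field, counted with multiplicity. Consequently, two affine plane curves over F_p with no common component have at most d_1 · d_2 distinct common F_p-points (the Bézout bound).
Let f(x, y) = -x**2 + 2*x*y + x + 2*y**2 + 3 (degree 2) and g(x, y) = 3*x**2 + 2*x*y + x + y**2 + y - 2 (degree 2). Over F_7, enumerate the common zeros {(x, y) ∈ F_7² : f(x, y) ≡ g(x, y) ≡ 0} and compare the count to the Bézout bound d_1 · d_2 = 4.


Common zeros: {(1, 5)}; count = 1; Bézout bound = 4.

deg(f) = 2, deg(g) = 2, so Bézout bound = 4.
Scan x ∈ F_7. For each x, list the y ∈ F_7 with f(x, y) ≡ 0 and those with g(x, y) ≡ 0 (mod 7); the common zeros in that column are the intersection.
  x = 0: f ≡ 0 at y ∈ {3, 4}; g ≡ 0 at y ∈ {1, 5}; common: ∅.
  x = 1: f ≡ 0 at y ∈ {1, 5}; g ≡ 0 at y ∈ {5, 6}; common: {5}.
  x = 2: f ≡ 0 at y ∈ {1, 4}; g ≡ 0 at y ∈ ∅; common: ∅.
  x = 3: f ≡ 0 at y ∈ {5, 6}; g ≡ 0 at y ∈ {0}; common: ∅.
  x = 4: f ≡ 0 at y ∈ ∅; g ≡ 0 at y ∈ {6}; common: ∅.
  x = 5: f ≡ 0 at y ∈ ∅; g ≡ 0 at y ∈ ∅; common: ∅.
  x = 6: f ≡ 0 at y ∈ ∅; g ≡ 0 at y ∈ {0, 1}; common: ∅.
Collecting: common zeros = {(1, 5)}, so the count is 1.
Comparison with the Bézout bound: 1 ≤ 4 = deg(f)·deg(g), as expected for curves with no common component (the affine F_7-count falls short of the bound because intersections may lie at infinity, over extension fields, or carry multiplicity).


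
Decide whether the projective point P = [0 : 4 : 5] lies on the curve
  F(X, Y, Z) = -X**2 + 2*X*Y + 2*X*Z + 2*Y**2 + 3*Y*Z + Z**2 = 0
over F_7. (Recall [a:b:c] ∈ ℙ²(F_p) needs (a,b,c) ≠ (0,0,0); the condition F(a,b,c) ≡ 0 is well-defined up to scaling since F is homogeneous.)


F(0,4,5) ≡ 5 (mod 7); P is NOT on the curve.

Evaluate F(0, 4, 5) term-by-term (mod 7).
  -X**2 ↦ -1·0·1·1 = 0
  2*X*Y ↦ 2·0·4·1 = 0
  2*X*Z ↦ 2·0·1·5 = 0
  2*Y**2 ↦ 2·1·16·1 = 32
  3*Y*Z ↦ 3·1·4·5 = 60
  Z**2 ↦ 1·1·1·25 = 25
Sum: F(0, 4, 5) = (0) + (0) + (0) + (32) + (60) + (25) = 117.
Reducing mod 7: 117 ≡ 5 (mod 7).
Since F(a, b, c) ≡ 5 ≠ 0 (mod 7), P does NOT lie on the curve.


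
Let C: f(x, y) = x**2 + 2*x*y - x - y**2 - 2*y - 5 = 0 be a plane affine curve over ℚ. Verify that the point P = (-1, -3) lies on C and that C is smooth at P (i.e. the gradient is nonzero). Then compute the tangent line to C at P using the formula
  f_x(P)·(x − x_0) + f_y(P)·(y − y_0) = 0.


Tangent line at P: -9*x + 2*y - 3 = 0.

Step 1: f(-1, -3) = 0, so P lies on C.
Step 2: partial derivatives
  f_x(x, y) = 2*x + 2*y - 1, f_y(x, y) = 2*x - 2*y - 2.
  f_x(P) = -9, f_y(P) = 2 (gradient nonzero, so P is smooth).
Step 3: tangent line at P: -9·(x − -1) + 2·(y − -3) = 0.
Expanding: -9*x + 2*y - 3 = 0.


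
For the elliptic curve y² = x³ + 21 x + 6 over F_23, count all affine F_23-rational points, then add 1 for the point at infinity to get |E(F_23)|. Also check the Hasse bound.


Affine points = {(0, 11), (0, 12), (3, 2), (3, 21), (4, 4), (4, 19), (5, 11), (5, 12), (6, 7), (6, 16), (7, 6), (7, 17), (9, 2), (9, 21), (11, 2), (11, 21), (12, 10), (12, 13), (14, 10), (14, 13), (15, 4), (15, 19), (17, 3), (17, 20), (18, 11), (18, 12), (20, 10), (20, 13), (21, 5), (21, 18)}; affine count = 30; |E(F_23)| = 31.

Discriminant check: Δ ∝ 4a³ + 27b² = 4·21³ + 27·6² = 4·9261 + 27·36 ≡ 20 (mod 23). Nonzero ⇒ E is nonsingular.
For each x ∈ F_23, compute rhs = x³ + 21·x + 6 mod 23, then count y ∈ F_23 with y² ≡ rhs.
  x = 0: rhs = 6, matching y values: 11, 12 (2 points).
  x = 1: rhs = 5, matching y values: none (0 points).
  x = 2: rhs = 10, matching y values: none (0 points).
  x = 3: rhs = 4, matching y values: 2, 21 (2 points).
  x = 4: rhs = 16, matching y values: 4, 19 (2 points).
  x = 5: rhs = 6, matching y values: 11, 12 (2 points).
  x = 6: rhs = 3, matching y values: 7, 16 (2 points).
  x = 7: rhs = 13, matching y values: 6, 17 (2 points).
  x = 8: rhs = 19, matching y values: none (0 points).
  x = 9: rhs = 4, matching y values: 2, 21 (2 points).
  x = 10: rhs = 20, matching y values: none (0 points).
  x = 11: rhs = 4, matching y values: 2, 21 (2 points).
  x = 12: rhs = 8, matching y values: 10, 13 (2 points).
  x = 13: rhs = 15, matching y values: none (0 points).
  x = 14: rhs = 8, matching y values: 10, 13 (2 points).
  x = 15: rhs = 16, matching y values: 4, 19 (2 points).
  x = 16: rhs = 22, matching y values: none (0 points).
  x = 17: rhs = 9, matching y values: 3, 20 (2 points).
  x = 18: rhs = 6, matching y values: 11, 12 (2 points).
  x = 19: rhs = 19, matching y values: none (0 points).
  x = 20: rhs = 8, matching y values: 10, 13 (2 points).
  x = 21: rhs = 2, matching y values: 5, 18 (2 points).
  x = 22: rhs = 7, matching y values: none (0 points).
Total affine count: 30.
Full point count |E(F_23)| = 30 + 1 = 31.
Hasse bound: |31 − (23+1)| = |7| = 7 ≤ 2√23 ≈ 9.5917 ✓.


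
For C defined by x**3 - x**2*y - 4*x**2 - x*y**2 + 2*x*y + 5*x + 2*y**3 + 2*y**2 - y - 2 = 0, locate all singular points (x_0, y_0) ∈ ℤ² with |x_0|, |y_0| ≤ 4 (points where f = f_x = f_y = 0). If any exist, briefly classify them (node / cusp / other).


Singular points: {(1, 0)}; classification: node.

Compute partial derivatives:
  f_x = 3*x**2 - 2*x*y - 8*x - y**2 + 2*y + 5.
  f_y = -x**2 - 2*x*y + 2*x + 6*y**2 + 4*y - 1.
Scan x_0 ∈ {−4, ..., 4}. For each x_0, f_y(x_0, y) is a polynomial in y; find its integer roots y ∈ {−4, ..., 4}, then test f_x and f at those candidates.
  x = -4: f_y(-4, y) = 6*y**2 + 12*y - 25; no integer root y with |y| ≤ 4.
  x = -3: f_y(-3, y) = 6*y**2 + 10*y - 16; vanishes at y ∈ {1}. (-3, 1): f_x = 63 ≠ 0.
  x = -2: f_y(-2, y) = 6*y**2 + 8*y - 9; no integer root y with |y| ≤ 4.
  x = -1: f_y(-1, y) = 6*y**2 + 6*y - 4; no integer root y with |y| ≤ 4.
  x = 0: f_y(0, y) = 6*y**2 + 4*y - 1; no integer root y with |y| ≤ 4.
  x = 1: f_y(1, y) = 6*y**2 + 2*y; vanishes at y ∈ {0}. (1, 0): f_x = 0, f = 0 — SINGULAR.
  x = 2: f_y(2, y) = 6*y**2 - 1; no integer root y with |y| ≤ 4.
  x = 3: f_y(3, y) = 6*y**2 - 2*y - 4; vanishes at y ∈ {1}. (3, 1): f_x = 3 ≠ 0.
  x = 4: f_y(4, y) = 6*y**2 - 4*y - 9; no integer root y with |y| ≤ 4.
Only singular point on the grid: (1, 0).
Classify: substitute x = 1 + u, y = 0 + v and expand: f = u**3 - u**2*v - u**2 - u*v**2 + 2*v**3 + v**2.
No constant or linear terms (consistent with a singular point). Quadratic part: -u**2 + v**2. Cubic part: u**3 - u**2*v - u*v**2 + 2*v**3.
The quadratic part v**2 - u**2 = (v − u)(v + u) splits into two distinct linear factors, so there are two distinct tangent lines y − 0 = ±(x − 1) — this is a node (ordinary double point).
Classification: node.


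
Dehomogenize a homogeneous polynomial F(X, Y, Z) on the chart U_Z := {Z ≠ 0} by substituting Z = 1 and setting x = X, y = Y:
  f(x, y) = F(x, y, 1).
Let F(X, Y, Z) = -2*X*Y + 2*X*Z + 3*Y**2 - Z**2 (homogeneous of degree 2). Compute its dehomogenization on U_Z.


f(x, y) = -2*x*y + 2*x + 3*y**2 - 1

On U_Z we set Z = 1. Each monomial c·X^i·Y^j·Z^k in F becomes c·x^i·y^j·1^k = c·x^i·y^j.
Substituting Z = 1: F(X, Y, 1) = -2*x*y + 2*x + 3*y**2 - 1.
Note: deg(f) ≤ deg(F) = 2; strict inequality happens when F is divisible by Z (lost terms).


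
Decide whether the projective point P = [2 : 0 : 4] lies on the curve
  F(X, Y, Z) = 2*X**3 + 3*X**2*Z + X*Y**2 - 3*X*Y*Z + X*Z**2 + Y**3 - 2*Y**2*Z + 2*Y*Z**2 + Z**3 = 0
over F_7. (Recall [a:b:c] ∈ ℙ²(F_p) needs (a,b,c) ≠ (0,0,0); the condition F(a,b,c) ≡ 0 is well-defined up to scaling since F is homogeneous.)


F(2,0,4) ≡ 6 (mod 7); P is NOT on the curve.

Evaluate F(2, 0, 4) term-by-term (mod 7).
  2*X**3 ↦ 2·8·1·1 = 16
  3*X**2*Z ↦ 3·4·1·4 = 48
  X*Y**2 ↦ 1·2·0·1 = 0
  -3*X*Y*Z ↦ -3·2·0·4 = 0
  X*Z**2 ↦ 1·2·1·16 = 32
  Y**3 ↦ 1·1·0·1 = 0
  -2*Y**2*Z ↦ -2·1·0·4 = 0
  2*Y*Z**2 ↦ 2·1·0·16 = 0
  Z**3 ↦ 1·1·1·64 = 64
Sum: F(2, 0, 4) = (16) + (48) + (0) + (0) + (32) + (0) + (0) + (0) + (64) = 160.
Reducing mod 7: 160 ≡ 6 (mod 7).
Since F(a, b, c) ≡ 6 ≠ 0 (mod 7), P does NOT lie on the curve.


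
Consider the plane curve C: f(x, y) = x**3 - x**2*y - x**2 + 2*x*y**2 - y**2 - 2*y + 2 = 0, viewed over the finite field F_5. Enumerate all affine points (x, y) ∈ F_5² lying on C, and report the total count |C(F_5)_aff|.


Affine F_5-points: {(1, 1), (1, 2), (2, 3), (2, 4), (3, 0), (4, 0), (4, 4)}; count = 7.

For each of the 25 pairs (x, y) ∈ F_5², evaluate f(x, y) mod 5. Record the zeros.
  x = 0: [0↦2, 1↦4, 2↦4, 3↦2, 4↦3]  zeros at y ∈ ∅
  x = 1: [0↦2, 1↦0, 2↦0, 3↦2, 4↦1]  zeros at y ∈ {1, 2}
  x = 2: [0↦1, 1↦3, 2↦1, 3↦0, 4↦0]  zeros at y ∈ {3, 4}
  x = 3: [0↦0, 1↦4, 2↦3, 3↦2, 4↦1]  zeros at y ∈ {0}
  x = 4: [0↦0, 1↦4, 2↦2, 3↦4, 4↦0]  zeros at y ∈ {0, 4}
Collecting zeros: affine points = {(1, 1), (1, 2), (2, 3), (2, 4), (3, 0), (4, 0), (4, 4)}.
Total count |C(F_5)_aff| = 7.


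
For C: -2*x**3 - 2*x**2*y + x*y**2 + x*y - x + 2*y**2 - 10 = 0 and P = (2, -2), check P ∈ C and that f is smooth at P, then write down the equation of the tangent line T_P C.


Tangent line at P: -7*x - 22*y - 30 = 0.

Step 1: f(2, -2) = 0, so P lies on C.
Step 2: partial derivatives
  f_x(x, y) = -6*x**2 - 4*x*y + y**2 + y - 1, f_y(x, y) = -2*x**2 + 2*x*y + x + 4*y.
  f_x(P) = -7, f_y(P) = -22 (gradient nonzero, so P is smooth).
Step 3: tangent line at P: -7·(x − 2) + -22·(y − -2) = 0.
Expanding: -7*x - 22*y - 30 = 0.


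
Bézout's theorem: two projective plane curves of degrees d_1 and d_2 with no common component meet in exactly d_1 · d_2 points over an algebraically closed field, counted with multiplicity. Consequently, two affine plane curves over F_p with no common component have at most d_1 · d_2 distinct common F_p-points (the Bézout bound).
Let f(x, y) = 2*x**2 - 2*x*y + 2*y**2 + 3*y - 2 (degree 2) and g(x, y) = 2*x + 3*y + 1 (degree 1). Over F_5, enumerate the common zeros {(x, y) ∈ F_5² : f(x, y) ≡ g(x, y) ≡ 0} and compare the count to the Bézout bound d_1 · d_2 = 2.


Common zeros: {(0, 3), (3, 1)}; count = 2; Bézout bound = 2.

deg(f) = 2, deg(g) = 1, so Bézout bound = 2.
Scan x ∈ F_5. For each x, list the y ∈ F_5 with f(x, y) ≡ 0 and those with g(x, y) ≡ 0 (mod 5); the common zeros in that column are the intersection.
  x = 0: f ≡ 0 at y ∈ {3}; g ≡ 0 at y ∈ {3}; common: {3}.
  x = 1: f ≡ 0 at y ∈ {0, 2}; g ≡ 0 at y ∈ {4}; common: ∅.
  x = 2: f ≡ 0 at y ∈ ∅; g ≡ 0 at y ∈ {0}; common: ∅.
  x = 3: f ≡ 0 at y ∈ {1, 3}; g ≡ 0 at y ∈ {1}; common: {1}.
  x = 4: f ≡ 0 at y ∈ {0}; g ≡ 0 at y ∈ {2}; common: ∅.
Collecting: common zeros = {(0, 3), (3, 1)}, so the count is 2.
Comparison with the Bézout bound: 2 ≤ 2 = deg(f)·deg(g), as expected for curves with no common component (the bound is attained).


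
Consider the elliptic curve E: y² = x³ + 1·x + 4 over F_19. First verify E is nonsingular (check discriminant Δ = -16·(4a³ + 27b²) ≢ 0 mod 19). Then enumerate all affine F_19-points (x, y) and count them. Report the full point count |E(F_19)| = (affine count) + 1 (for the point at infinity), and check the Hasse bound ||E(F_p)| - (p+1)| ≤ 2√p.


Affine points = {(0, 2), (0, 17), (1, 5), (1, 14), (5, 1), (5, 18), (6, 6), (6, 13), (8, 7), (8, 12), (9, 1), (9, 18), (10, 8), (10, 11), (11, 4), (11, 15), (14, 8), (14, 11)}; affine count = 18; |E(F_19)| = 19.

Discriminant check: Δ ∝ 4a³ + 27b² = 4·1³ + 27·4² = 4·1 + 27·16 ≡ 18 (mod 19). Nonzero ⇒ E is nonsingular.
For each x ∈ F_19, compute rhs = x³ + 1·x + 4 mod 19, then count y ∈ F_19 with y² ≡ rhs.
  x = 0: rhs = 4, matching y values: 2, 17 (2 points).
  x = 1: rhs = 6, matching y values: 5, 14 (2 points).
  x = 2: rhs = 14, matching y values: none (0 points).
  x = 3: rhs = 15, matching y values: none (0 points).
  x = 4: rhs = 15, matching y values: none (0 points).
  x = 5: rhs = 1, matching y values: 1, 18 (2 points).
  x = 6: rhs = 17, matching y values: 6, 13 (2 points).
  x = 7: rhs = 12, matching y values: none (0 points).
  x = 8: rhs = 11, matching y values: 7, 12 (2 points).
  x = 9: rhs = 1, matching y values: 1, 18 (2 points).
  x = 10: rhs = 7, matching y values: 8, 11 (2 points).
  x = 11: rhs = 16, matching y values: 4, 15 (2 points).
  x = 12: rhs = 15, matching y values: none (0 points).
  x = 13: rhs = 10, matching y values: none (0 points).
  x = 14: rhs = 7, matching y values: 8, 11 (2 points).
  x = 15: rhs = 12, matching y values: none (0 points).
  x = 16: rhs = 12, matching y values: none (0 points).
  x = 17: rhs = 13, matching y values: none (0 points).
  x = 18: rhs = 2, matching y values: none (0 points).
Total affine count: 18.
Full point count |E(F_19)| = 18 + 1 = 19.
Hasse bound: |19 − (19+1)| = |-1| = 1 ≤ 2√19 ≈ 8.7178 ✓.


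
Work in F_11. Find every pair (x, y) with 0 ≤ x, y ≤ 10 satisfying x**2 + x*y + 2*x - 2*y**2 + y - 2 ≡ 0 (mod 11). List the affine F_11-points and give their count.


Affine F_11-points: {(1, 3), (1, 9), (4, 0), (4, 8), (5, 0), (5, 3), (8, 2), (8, 8), (10, 2), (10, 9)}; count = 10.

For each of the 121 pairs (x, y) ∈ F_11², evaluate f(x, y) mod 11. Record the zeros.
  x = 0: [0↦9, 1↦8, 2↦3, 3↦5, 4↦3, 5↦8, 6↦9, 7↦6, 8↦10, 9↦10, 10↦6]  zeros at y ∈ ∅
  x = 1: [0↦1, 1↦1, 2↦8, 3↦0, 4↦10, 5↦5, 6↦7, 7↦5, 8↦10, 9↦0, 10↦8]  zeros at y ∈ {3, 9}
  x = 2: [0↦6, 1↦7, 2↦4, 3↦8, 4↦8, 5↦4, 6↦7, 7↦6, 8↦1, 9↦3, 10↦1]  zeros at y ∈ ∅
  x = 3: [0↦2, 1↦4, 2↦2, 3↦7, 4↦8, 5↦5, 6↦9, 7↦9, 8↦5, 9↦8, 10↦7]  zeros at y ∈ ∅
  x = 4: [0↦0, 1↦3, 2↦2, 3↦8, 4↦10, 5↦8, 6↦2, 7↦3, 8↦0, 9↦4, 10↦4]  zeros at y ∈ {0, 8}
  x = 5: [0↦0, 1↦4, 2↦4, 3↦0, 4↦3, 5↦2, 6↦8, 7↦10, 8↦8, 9↦2, 10↦3]  zeros at y ∈ {0, 3}
  x = 6: [0↦2, 1↦7, 2↦8, 3↦5, 4↦9, 5↦9, 6↦5, 7↦8, 8↦7, 9↦2, 10↦4]  zeros at y ∈ ∅
  x = 7: [0↦6, 1↦1, 2↦3, 3↦1, 4↦6, 5↦7, 6↦4, 7↦8, 8↦8, 9↦4, 10↦7]  zeros at y ∈ ∅
  x = 8: [0↦1, 1↦8, 2↦0, 3↦10, 4↦5, 5↦7, 6↦5, 7↦10, 8↦0, 9↦8, 10↦1]  zeros at y ∈ {2, 8}
  x = 9: [0↦9, 1↦6, 2↦10, 3↦10, 4↦6, 5↦9, 6↦8, 7↦3, 8↦5, 9↦3, 10↦8]  zeros at y ∈ ∅
  x = 10: [0↦8, 1↦6, 2↦0, 3↦1, 4↦9, 5↦2, 6↦2, 7↦9, 8↦1, 9↦0, 10↦6]  zeros at y ∈ {2, 9}
Collecting zeros: affine points = {(1, 3), (1, 9), (4, 0), (4, 8), (5, 0), (5, 3), (8, 2), (8, 8), (10, 2), (10, 9)}.
Total count |C(F_11)_aff| = 10.


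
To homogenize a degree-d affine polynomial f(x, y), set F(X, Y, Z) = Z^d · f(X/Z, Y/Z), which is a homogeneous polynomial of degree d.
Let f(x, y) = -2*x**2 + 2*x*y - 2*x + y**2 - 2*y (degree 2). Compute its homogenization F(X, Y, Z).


F(X, Y, Z) = -2*X**2 + 2*X*Y - 2*X*Z + Y**2 - 2*Y*Z

deg(f) = 2.
Substitute x = X/Z, y = Y/Z into f, then multiply by Z^2.
  monomial -2·x^2·y^0 ↦ -2·X^2·Y^0·Z^0.
  monomial 2·x^1·y^1 ↦ 2·X^1·Y^1·Z^0.
  monomial -2·x^1·y^0 ↦ -2·X^1·Y^0·Z^1.
  monomial 1·x^0·y^2 ↦ 1·X^0·Y^2·Z^0.
  monomial -2·x^0·y^1 ↦ -2·X^0·Y^1·Z^1.
Collecting: F(X, Y, Z) = -2*X**2 + 2*X*Y - 2*X*Z + Y**2 - 2*Y*Z.


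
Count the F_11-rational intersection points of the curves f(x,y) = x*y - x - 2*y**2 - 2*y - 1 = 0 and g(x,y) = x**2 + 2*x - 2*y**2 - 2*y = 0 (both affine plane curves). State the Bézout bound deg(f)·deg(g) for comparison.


Common zeros: ∅; count = 0; Bézout bound = 4.

deg(f) = 2, deg(g) = 2, so Bézout bound = 4.
Scan x ∈ F_11. For each x, list the y ∈ F_11 with f(x, y) ≡ 0 and those with g(x, y) ≡ 0 (mod 11); the common zeros in that column are the intersection.
  x = 0: f ≡ 0 at y ∈ ∅; g ≡ 0 at y ∈ {0, 10}; common: ∅.
  x = 1: f ≡ 0 at y ∈ ∅; g ≡ 0 at y ∈ ∅; common: ∅.
  x = 2: f ≡ 0 at y ∈ {2, 9}; g ≡ 0 at y ∈ ∅; common: ∅.
  x = 3: f ≡ 0 at y ∈ ∅; g ≡ 0 at y ∈ {1, 9}; common: ∅.
  x = 4: f ≡ 0 at y ∈ ∅; g ≡ 0 at y ∈ {3, 7}; common: ∅.
  x = 5: f ≡ 0 at y ∈ {8, 10}; g ≡ 0 at y ∈ {3, 7}; common: ∅.
  x = 6: f ≡ 0 at y ∈ {6, 7}; g ≡ 0 at y ∈ {1, 9}; common: ∅.
  x = 7: f ≡ 0 at y ∈ {3, 5}; g ≡ 0 at y ∈ ∅; common: ∅.
  x = 8: f ≡ 0 at y ∈ ∅; g ≡ 0 at y ∈ ∅; common: ∅.
  x = 9: f ≡ 0 at y ∈ ∅; g ≡ 0 at y ∈ {0, 10}; common: ∅.
  x = 10: f ≡ 0 at y ∈ {0, 4}; g ≡ 0 at y ∈ ∅; common: ∅.
Collecting: common zeros = ∅, so the count is 0.
Comparison with the Bézout bound: 0 ≤ 4 = deg(f)·deg(g), as expected for curves with no common component (the affine F_11-count falls short of the bound because intersections may lie at infinity, over extension fields, or carry multiplicity).


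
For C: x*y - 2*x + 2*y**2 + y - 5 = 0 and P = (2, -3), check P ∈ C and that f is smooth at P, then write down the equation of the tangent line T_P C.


Tangent line at P: -5*x - 9*y - 17 = 0.

Step 1: f(2, -3) = 0, so P lies on C.
Step 2: partial derivatives
  f_x(x, y) = y - 2, f_y(x, y) = x + 4*y + 1.
  f_x(P) = -5, f_y(P) = -9 (gradient nonzero, so P is smooth).
Step 3: tangent line at P: -5·(x − 2) + -9·(y − -3) = 0.
Expanding: -5*x - 9*y - 17 = 0.


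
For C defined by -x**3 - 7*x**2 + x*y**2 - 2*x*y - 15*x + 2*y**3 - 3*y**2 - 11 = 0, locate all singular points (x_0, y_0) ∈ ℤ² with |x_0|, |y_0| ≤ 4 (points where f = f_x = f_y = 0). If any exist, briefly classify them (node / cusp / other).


Singular points: {(-2, 1)}; classification: node.

Compute partial derivatives:
  f_x = -3*x**2 - 14*x + y**2 - 2*y - 15.
  f_y = 2*x*y - 2*x + 6*y**2 - 6*y.
Scan x_0 ∈ {−4, ..., 4}. For each x_0, f_y(x_0, y) is a polynomial in y; find its integer roots y ∈ {−4, ..., 4}, then test f_x and f at those candidates.
  x = -4: f_y(-4, y) = 6*y**2 - 14*y + 8; vanishes at y ∈ {1}. (-4, 1): f_x = -8 ≠ 0.
  x = -3: f_y(-3, y) = 6*y**2 - 12*y + 6; vanishes at y ∈ {1}. (-3, 1): f_x = -1 ≠ 0.
  x = -2: f_y(-2, y) = 6*y**2 - 10*y + 4; vanishes at y ∈ {1}. (-2, 1): f_x = 0, f = 0 — SINGULAR.
  x = -1: f_y(-1, y) = 6*y**2 - 8*y + 2; vanishes at y ∈ {1}. (-1, 1): f_x = -5 ≠ 0.
  x = 0: f_y(0, y) = 6*y**2 - 6*y; vanishes at y ∈ {0, 1}. (0, 0): f_x = -15 ≠ 0; (0, 1): f_x = -16 ≠ 0.
  x = 1: f_y(1, y) = 6*y**2 - 4*y - 2; vanishes at y ∈ {1}. (1, 1): f_x = -33 ≠ 0.
  x = 2: f_y(2, y) = 6*y**2 - 2*y - 4; vanishes at y ∈ {1}. (2, 1): f_x = -56 ≠ 0.
  x = 3: f_y(3, y) = 6*y**2 - 6; vanishes at y ∈ {-1, 1}. (3, -1): f_x = -81 ≠ 0; (3, 1): f_x = -85 ≠ 0.
  x = 4: f_y(4, y) = 6*y**2 + 2*y - 8; vanishes at y ∈ {1}. (4, 1): f_x = -120 ≠ 0.
Only singular point on the grid: (-2, 1).
Classify: substitute x = -2 + u, y = 1 + v and expand: f = -u**3 - u**2 + u*v**2 + 2*v**3 + v**2.
No constant or linear terms (consistent with a singular point). Quadratic part: -u**2 + v**2. Cubic part: -u**3 + u*v**2 + 2*v**3.
The quadratic part v**2 - u**2 = (v − u)(v + u) splits into two distinct linear factors, so there are two distinct tangent lines y − 1 = ±(x − -2) — this is a node (ordinary double point).
Classification: node.


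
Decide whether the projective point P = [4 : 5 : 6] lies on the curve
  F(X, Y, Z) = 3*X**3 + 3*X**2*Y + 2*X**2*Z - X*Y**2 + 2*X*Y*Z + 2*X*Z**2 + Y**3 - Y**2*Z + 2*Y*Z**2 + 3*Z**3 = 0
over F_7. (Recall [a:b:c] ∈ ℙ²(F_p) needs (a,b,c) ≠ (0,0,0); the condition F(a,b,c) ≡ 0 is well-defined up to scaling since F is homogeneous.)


F(4,5,6) ≡ 5 (mod 7); P is NOT on the curve.

Evaluate F(4, 5, 6) term-by-term (mod 7).
  3*X**3 ↦ 3·64·1·1 = 192
  3*X**2*Y ↦ 3·16·5·1 = 240
  2*X**2*Z ↦ 2·16·1·6 = 192
  -X*Y**2 ↦ -1·4·25·1 = -100
  2*X*Y*Z ↦ 2·4·5·6 = 240
  2*X*Z**2 ↦ 2·4·1·36 = 288
  Y**3 ↦ 1·1·125·1 = 125
  -Y**2*Z ↦ -1·1·25·6 = -150
  2*Y*Z**2 ↦ 2·1·5·36 = 360
  3*Z**3 ↦ 3·1·1·216 = 648
Sum: F(4, 5, 6) = (192) + (240) + (192) + (-100) + (240) + (288) + (125) + (-150) + (360) + (648) = 2035.
Reducing mod 7: 2035 ≡ 5 (mod 7).
Since F(a, b, c) ≡ 5 ≠ 0 (mod 7), P does NOT lie on the curve.


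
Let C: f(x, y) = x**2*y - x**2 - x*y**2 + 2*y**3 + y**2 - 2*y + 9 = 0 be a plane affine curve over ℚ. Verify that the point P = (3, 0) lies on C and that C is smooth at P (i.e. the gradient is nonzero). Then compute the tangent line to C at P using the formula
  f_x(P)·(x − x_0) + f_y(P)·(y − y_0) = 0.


Tangent line at P: -6*x + 7*y + 18 = 0.

Step 1: f(3, 0) = 0, so P lies on C.
Step 2: partial derivatives
  f_x(x, y) = 2*x*y - 2*x - y**2, f_y(x, y) = x**2 - 2*x*y + 6*y**2 + 2*y - 2.
  f_x(P) = -6, f_y(P) = 7 (gradient nonzero, so P is smooth).
Step 3: tangent line at P: -6·(x − 3) + 7·(y − 0) = 0.
Expanding: -6*x + 7*y + 18 = 0.


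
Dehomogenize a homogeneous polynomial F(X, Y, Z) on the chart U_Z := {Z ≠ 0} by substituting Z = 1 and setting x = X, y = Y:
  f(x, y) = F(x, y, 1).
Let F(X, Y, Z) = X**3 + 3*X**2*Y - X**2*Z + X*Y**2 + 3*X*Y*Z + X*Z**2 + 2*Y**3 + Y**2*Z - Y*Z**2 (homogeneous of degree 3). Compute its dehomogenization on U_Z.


f(x, y) = x**3 + 3*x**2*y - x**2 + x*y**2 + 3*x*y + x + 2*y**3 + y**2 - y

On U_Z we set Z = 1. Each monomial c·X^i·Y^j·Z^k in F becomes c·x^i·y^j·1^k = c·x^i·y^j.
Substituting Z = 1: F(X, Y, 1) = x**3 + 3*x**2*y - x**2 + x*y**2 + 3*x*y + x + 2*y**3 + y**2 - y.
Note: deg(f) ≤ deg(F) = 3; strict inequality happens when F is divisible by Z (lost terms).


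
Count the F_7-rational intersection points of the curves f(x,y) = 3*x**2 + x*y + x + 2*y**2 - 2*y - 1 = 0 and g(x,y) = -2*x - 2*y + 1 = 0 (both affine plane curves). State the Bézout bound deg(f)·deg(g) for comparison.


Common zeros: {(2, 2)}; count = 1; Bézout bound = 2.

deg(f) = 2, deg(g) = 1, so Bézout bound = 2.
Scan x ∈ F_7. For each x, list the y ∈ F_7 with f(x, y) ≡ 0 and those with g(x, y) ≡ 0 (mod 7); the common zeros in that column are the intersection.
  x = 0: f ≡ 0 at y ∈ ∅; g ≡ 0 at y ∈ {4}; common: ∅.
  x = 1: f ≡ 0 at y ∈ ∅; g ≡ 0 at y ∈ {3}; common: ∅.
  x = 2: f ≡ 0 at y ∈ {2, 5}; g ≡ 0 at y ∈ {2}; common: {2}.
  x = 3: f ≡ 0 at y ∈ {5}; g ≡ 0 at y ∈ {1}; common: ∅.
  x = 4: f ≡ 0 at y ∈ {2, 4}; g ≡ 0 at y ∈ {0}; common: ∅.
  x = 5: f ≡ 0 at y ∈ {1}; g ≡ 0 at y ∈ {6}; common: ∅.
  x = 6: f ≡ 0 at y ∈ {1, 4}; g ≡ 0 at y ∈ {5}; common: ∅.
Collecting: common zeros = {(2, 2)}, so the count is 1.
Comparison with the Bézout bound: 1 ≤ 2 = deg(f)·deg(g), as expected for curves with no common component (the affine F_7-count falls short of the bound because intersections may lie at infinity, over extension fields, or carry multiplicity).


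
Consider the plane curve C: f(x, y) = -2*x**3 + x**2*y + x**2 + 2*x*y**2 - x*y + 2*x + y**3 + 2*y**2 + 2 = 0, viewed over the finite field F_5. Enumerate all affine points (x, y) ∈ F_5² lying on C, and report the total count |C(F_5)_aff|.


Affine F_5-points: {(0, 1), (2, 2), (3, 2), (3, 3), (4, 2), (4, 4)}; count = 6.

For each of the 25 pairs (x, y) ∈ F_5², evaluate f(x, y) mod 5. Record the zeros.
  x = 0: [0↦2, 1↦0, 2↦3, 3↦2, 4↦3]  zeros at y ∈ {1}
  x = 1: [0↦3, 1↦3, 2↦2, 3↦1, 4↦1]  zeros at y ∈ ∅
  x = 2: [0↦4, 1↦3, 2↦0, 3↦1, 4↦2]  zeros at y ∈ {2}
  x = 3: [0↦3, 1↦3, 2↦0, 3↦0, 4↦4]  zeros at y ∈ {2, 3}
  x = 4: [0↦3, 1↦1, 2↦0, 3↦1, 4↦0]  zeros at y ∈ {2, 4}
Collecting zeros: affine points = {(0, 1), (2, 2), (3, 2), (3, 3), (4, 2), (4, 4)}.
Total count |C(F_5)_aff| = 6.


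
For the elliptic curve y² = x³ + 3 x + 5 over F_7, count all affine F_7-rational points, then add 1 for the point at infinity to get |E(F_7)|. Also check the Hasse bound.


Affine points = {(1, 3), (1, 4), (4, 2), (4, 5), (6, 1), (6, 6)}; affine count = 6; |E(F_7)| = 7.

Discriminant check: Δ ∝ 4a³ + 27b² = 4·3³ + 27·5² = 4·27 + 27·25 ≡ 6 (mod 7). Nonzero ⇒ E is nonsingular.
For each x ∈ F_7, compute rhs = x³ + 3·x + 5 mod 7, then count y ∈ F_7 with y² ≡ rhs.
  x = 0: rhs = 5, matching y values: none (0 points).
  x = 1: rhs = 2, matching y values: 3, 4 (2 points).
  x = 2: rhs = 5, matching y values: none (0 points).
  x = 3: rhs = 6, matching y values: none (0 points).
  x = 4: rhs = 4, matching y values: 2, 5 (2 points).
  x = 5: rhs = 5, matching y values: none (0 points).
  x = 6: rhs = 1, matching y values: 1, 6 (2 points).
Total affine count: 6.
Full point count |E(F_7)| = 6 + 1 = 7.
Hasse bound: |7 − (7+1)| = |-1| = 1 ≤ 2√7 ≈ 5.2915 ✓.


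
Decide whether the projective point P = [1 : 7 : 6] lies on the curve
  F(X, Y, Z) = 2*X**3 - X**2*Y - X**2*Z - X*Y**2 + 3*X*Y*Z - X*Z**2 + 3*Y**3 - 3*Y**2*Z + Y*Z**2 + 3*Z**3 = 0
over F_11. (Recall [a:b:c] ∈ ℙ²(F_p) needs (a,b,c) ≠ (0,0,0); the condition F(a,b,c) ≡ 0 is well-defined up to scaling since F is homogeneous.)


F(1,7,6) ≡ 10 (mod 11); P is NOT on the curve.

Evaluate F(1, 7, 6) term-by-term (mod 11).
  2*X**3 ↦ 2·1·1·1 = 2
  -X**2*Y ↦ -1·1·7·1 = -7
  -X**2*Z ↦ -1·1·1·6 = -6
  -X*Y**2 ↦ -1·1·49·1 = -49
  3*X*Y*Z ↦ 3·1·7·6 = 126
  -X*Z**2 ↦ -1·1·1·36 = -36
  3*Y**3 ↦ 3·1·343·1 = 1029
  -3*Y**2*Z ↦ -3·1·49·6 = -882
  Y*Z**2 ↦ 1·1·7·36 = 252
  3*Z**3 ↦ 3·1·1·216 = 648
Sum: F(1, 7, 6) = (2) + (-7) + (-6) + (-49) + (126) + (-36) + (1029) + (-882) + (252) + (648) = 1077.
Reducing mod 11: 1077 ≡ 10 (mod 11).
Since F(a, b, c) ≡ 10 ≠ 0 (mod 11), P does NOT lie on the curve.


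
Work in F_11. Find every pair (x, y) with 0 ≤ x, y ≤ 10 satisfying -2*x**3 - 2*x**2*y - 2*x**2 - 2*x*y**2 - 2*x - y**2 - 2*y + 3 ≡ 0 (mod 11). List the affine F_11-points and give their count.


Affine F_11-points: {(0, 1), (0, 8), (3, 2), (3, 3), (4, 0), (4, 6), (5, 7)}; count = 7.

For each of the 121 pairs (x, y) ∈ F_11², evaluate f(x, y) mod 11. Record the zeros.
  x = 0: [0↦3, 1↦0, 2↦6, 3↦10, 4↦1, 5↦1, 6↦10, 7↦6, 8↦0, 9↦3, 10↦4]  zeros at y ∈ {1, 8}
  x = 1: [0↦8, 1↦1, 2↦10, 3↦2, 4↦10, 5↦1, 6↦8, 7↦9, 8↦4, 9↦4, 10↦9]  zeros at y ∈ ∅
  x = 2: [0↦8, 1↦4, 2↦1, 3↦10, 4↦9, 5↦9, 6↦10, 7↦1, 8↦4, 9↦8, 10↦2]  zeros at y ∈ ∅
  x = 3: [0↦2, 1↦8, 2↦0, 3↦0, 4↦8, 5↦2, 6↦4, 7↦3, 8↦10, 9↦3, 10↦4]  zeros at y ∈ {2, 3}
  x = 4: [0↦0, 1↦1, 2↦6, 3↦4, 4↦6, 5↦1, 6↦0, 7↦3, 8↦10, 9↦10, 10↦3]  zeros at y ∈ {0, 6}
  x = 5: [0↦1, 1↦4, 2↦7, 3↦10, 4↦2, 5↦5, 6↦8, 7↦0, 8↦3, 9↦6, 10↦9]  zeros at y ∈ {7}
  x = 6: [0↦4, 1↦5, 2↦2, 3↦6, 4↦6, 5↦2, 6↦5, 7↦4, 8↦10, 9↦1, 10↦10]  zeros at y ∈ ∅
  x = 7: [0↦8, 1↦3, 2↦1, 3↦2, 4↦6, 5↦2, 6↦1, 7↦3, 8↦8, 9↦5, 10↦5]  zeros at y ∈ ∅
  x = 8: [0↦1, 1↦8, 2↦3, 3↦8, 4↦1, 5↦4, 6↦6, 7↦7, 8↦7, 9↦6, 10↦4]  zeros at y ∈ ∅
  x = 9: [0↦4, 1↦8, 2↦7, 3↦1, 4↦1, 5↦7, 6↦8, 7↦4, 8↦6, 9↦3, 10↦6]  zeros at y ∈ ∅
  x = 10: [0↦5, 1↦2, 2↦1, 3↦2, 4↦5, 5↦10, 6↦6, 7↦4, 8↦4, 9↦6, 10↦10]  zeros at y ∈ ∅
Collecting zeros: affine points = {(0, 1), (0, 8), (3, 2), (3, 3), (4, 0), (4, 6), (5, 7)}.
Total count |C(F_11)_aff| = 7.


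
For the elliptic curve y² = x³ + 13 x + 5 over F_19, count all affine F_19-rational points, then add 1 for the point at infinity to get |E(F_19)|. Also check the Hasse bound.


Affine points = {(0, 9), (0, 10), (1, 0), (2, 1), (2, 18), (4, 8), (4, 11), (5, 9), (5, 10), (11, 4), (11, 15), (14, 9), (14, 10), (17, 3), (17, 16)}; affine count = 15; |E(F_19)| = 16.

Discriminant check: Δ ∝ 4a³ + 27b² = 4·13³ + 27·5² = 4·2197 + 27·25 ≡ 1 (mod 19). Nonzero ⇒ E is nonsingular.
For each x ∈ F_19, compute rhs = x³ + 13·x + 5 mod 19, then count y ∈ F_19 with y² ≡ rhs.
  x = 0: rhs = 5, matching y values: 9, 10 (2 points).
  x = 1: rhs = 0, matching y values: 0 (1 points).
  x = 2: rhs = 1, matching y values: 1, 18 (2 points).
  x = 3: rhs = 14, matching y values: none (0 points).
  x = 4: rhs = 7, matching y values: 8, 11 (2 points).
  x = 5: rhs = 5, matching y values: 9, 10 (2 points).
  x = 6: rhs = 14, matching y values: none (0 points).
  x = 7: rhs = 2, matching y values: none (0 points).
  x = 8: rhs = 13, matching y values: none (0 points).
  x = 9: rhs = 15, matching y values: none (0 points).
  x = 10: rhs = 14, matching y values: none (0 points).
  x = 11: rhs = 16, matching y values: 4, 15 (2 points).
  x = 12: rhs = 8, matching y values: none (0 points).
  x = 13: rhs = 15, matching y values: none (0 points).
  x = 14: rhs = 5, matching y values: 9, 10 (2 points).
  x = 15: rhs = 3, matching y values: none (0 points).
  x = 16: rhs = 15, matching y values: none (0 points).
  x = 17: rhs = 9, matching y values: 3, 16 (2 points).
  x = 18: rhs = 10, matching y values: none (0 points).
Total affine count: 15.
Full point count |E(F_19)| = 15 + 1 = 16.
Hasse bound: |16 − (19+1)| = |-4| = 4 ≤ 2√19 ≈ 8.7178 ✓.


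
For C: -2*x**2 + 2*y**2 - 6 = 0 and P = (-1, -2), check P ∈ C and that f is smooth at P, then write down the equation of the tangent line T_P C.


Tangent line at P: 4*x - 8*y - 12 = 0.

Step 1: f(-1, -2) = 0, so P lies on C.
Step 2: partial derivatives
  f_x(x, y) = -4*x, f_y(x, y) = 4*y.
  f_x(P) = 4, f_y(P) = -8 (gradient nonzero, so P is smooth).
Step 3: tangent line at P: 4·(x − -1) + -8·(y − -2) = 0.
Expanding: 4*x - 8*y - 12 = 0.


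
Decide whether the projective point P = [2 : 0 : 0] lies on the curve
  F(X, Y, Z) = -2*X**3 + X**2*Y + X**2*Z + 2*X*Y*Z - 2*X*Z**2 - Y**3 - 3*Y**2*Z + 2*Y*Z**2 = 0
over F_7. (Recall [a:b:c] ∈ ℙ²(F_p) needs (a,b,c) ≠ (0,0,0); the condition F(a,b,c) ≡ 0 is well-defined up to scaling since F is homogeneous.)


F(2,0,0) ≡ 5 (mod 7); P is NOT on the curve.

Evaluate F(2, 0, 0) term-by-term (mod 7).
  -2*X**3 ↦ -2·8·1·1 = -16
  X**2*Y ↦ 1·4·0·1 = 0
  X**2*Z ↦ 1·4·1·0 = 0
  2*X*Y*Z ↦ 2·2·0·0 = 0
  -2*X*Z**2 ↦ -2·2·1·0 = 0
  -Y**3 ↦ -1·1·0·1 = 0
  -3*Y**2*Z ↦ -3·1·0·0 = 0
  2*Y*Z**2 ↦ 2·1·0·0 = 0
Sum: F(2, 0, 0) = (-16) + (0) + (0) + (0) + (0) + (0) + (0) + (0) = -16.
Reducing mod 7: -16 ≡ 5 (mod 7).
Since F(a, b, c) ≡ 5 ≠ 0 (mod 7), P does NOT lie on the curve.


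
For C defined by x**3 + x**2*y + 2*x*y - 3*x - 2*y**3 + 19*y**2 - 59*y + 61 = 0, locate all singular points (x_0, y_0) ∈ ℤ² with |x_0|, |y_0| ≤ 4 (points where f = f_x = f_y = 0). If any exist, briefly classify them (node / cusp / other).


Singular points: {(-1, 3)}; classification: cusp.

Compute partial derivatives:
  f_x = 3*x**2 + 2*x*y + 2*y - 3.
  f_y = x**2 + 2*x - 6*y**2 + 38*y - 59.
Scan x_0 ∈ {−4, ..., 4}. For each x_0, f_y(x_0, y) is a polynomial in y; find its integer roots y ∈ {−4, ..., 4}, then test f_x and f at those candidates.
  x = -4: f_y(-4, y) = -6*y**2 + 38*y - 51; no integer root y with |y| ≤ 4.
  x = -3: f_y(-3, y) = -6*y**2 + 38*y - 56; vanishes at y ∈ {4}. (-3, 4): f_x = 8 ≠ 0.
  x = -2: f_y(-2, y) = -6*y**2 + 38*y - 59; no integer root y with |y| ≤ 4.
  x = -1: f_y(-1, y) = -6*y**2 + 38*y - 60; vanishes at y ∈ {3}. (-1, 3): f_x = 0, f = 0 — SINGULAR.
  x = 0: f_y(0, y) = -6*y**2 + 38*y - 59; no integer root y with |y| ≤ 4.
  x = 1: f_y(1, y) = -6*y**2 + 38*y - 56; vanishes at y ∈ {4}. (1, 4): f_x = 16 ≠ 0.
  x = 2: f_y(2, y) = -6*y**2 + 38*y - 51; no integer root y with |y| ≤ 4.
  x = 3: f_y(3, y) = -6*y**2 + 38*y - 44; no integer root y with |y| ≤ 4.
  x = 4: f_y(4, y) = -6*y**2 + 38*y - 35; no integer root y with |y| ≤ 4.
Only singular point on the grid: (-1, 3).
Classify: substitute x = -1 + u, y = 3 + v and expand: f = u**3 + u**2*v - 2*v**3 + v**2.
No constant or linear terms (consistent with a singular point). Quadratic part: v**2. Cubic part: u**3 + u**2*v - 2*v**3.
The quadratic part v**2 is a perfect square, so there is a single (double) tangent line v = 0, i.e. y = 3. Restricting the cubic part to that line (v = 0) leaves u**3 ≠ 0, so f is not divisible by v and the branch is v² ≈ -u**3 to lowest order — this is a cusp.
Classification: cusp.


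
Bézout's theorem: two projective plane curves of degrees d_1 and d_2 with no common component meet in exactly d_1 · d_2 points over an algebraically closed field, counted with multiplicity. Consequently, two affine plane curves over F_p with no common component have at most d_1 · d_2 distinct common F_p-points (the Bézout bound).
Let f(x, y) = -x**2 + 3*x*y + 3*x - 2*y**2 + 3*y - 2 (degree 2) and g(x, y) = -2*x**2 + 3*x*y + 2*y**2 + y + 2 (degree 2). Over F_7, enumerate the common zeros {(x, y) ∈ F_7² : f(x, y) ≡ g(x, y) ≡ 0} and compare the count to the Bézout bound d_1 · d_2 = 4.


Common zeros: {(1, 0), (3, 4)}; count = 2; Bézout bound = 4.

deg(f) = 2, deg(g) = 2, so Bézout bound = 4.
Scan x ∈ F_7. For each x, list the y ∈ F_7 with f(x, y) ≡ 0 and those with g(x, y) ≡ 0 (mod 7); the common zeros in that column are the intersection.
  x = 0: f ≡ 0 at y ∈ {6}; g ≡ 0 at y ∈ ∅; common: ∅.
  x = 1: f ≡ 0 at y ∈ {0, 3}; g ≡ 0 at y ∈ {0, 5}; common: {0}.
  x = 2: f ≡ 0 at y ∈ {0, 1}; g ≡ 0 at y ∈ ∅; common: ∅.
  x = 3: f ≡ 0 at y ∈ {2, 4}; g ≡ 0 at y ∈ {4, 5}; common: {4}.
  x = 4: f ≡ 0 at y ∈ {1, 3}; g ≡ 0 at y ∈ ∅; common: ∅.
  x = 5: f ≡ 0 at y ∈ {4, 5}; g ≡ 0 at y ∈ ∅; common: ∅.
  x = 6: f ≡ 0 at y ∈ {2, 5}; g ≡ 0 at y ∈ {0, 1}; common: ∅.
Collecting: common zeros = {(1, 0), (3, 4)}, so the count is 2.
Comparison with the Bézout bound: 2 ≤ 4 = deg(f)·deg(g), as expected for curves with no common component (the affine F_7-count falls short of the bound because intersections may lie at infinity, over extension fields, or carry multiplicity).


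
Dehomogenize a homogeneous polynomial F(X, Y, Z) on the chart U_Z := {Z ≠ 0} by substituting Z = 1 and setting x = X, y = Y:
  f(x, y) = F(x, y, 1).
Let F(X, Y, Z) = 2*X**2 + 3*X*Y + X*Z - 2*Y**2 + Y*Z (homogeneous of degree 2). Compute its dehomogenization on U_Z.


f(x, y) = 2*x**2 + 3*x*y + x - 2*y**2 + y

On U_Z we set Z = 1. Each monomial c·X^i·Y^j·Z^k in F becomes c·x^i·y^j·1^k = c·x^i·y^j.
Substituting Z = 1: F(X, Y, 1) = 2*x**2 + 3*x*y + x - 2*y**2 + y.
Note: deg(f) ≤ deg(F) = 2; strict inequality happens when F is divisible by Z (lost terms).


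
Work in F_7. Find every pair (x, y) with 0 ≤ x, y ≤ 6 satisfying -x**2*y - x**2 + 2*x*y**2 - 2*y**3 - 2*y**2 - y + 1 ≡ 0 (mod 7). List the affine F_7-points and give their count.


Affine F_7-points: {(1, 0), (2, 2), (2, 4), (3, 2), (3, 3), (3, 4), (4, 1), (5, 3), (6, 0), (6, 6)}; count = 10.

For each of the 49 pairs (x, y) ∈ F_7², evaluate f(x, y) mod 7. Record the zeros.
  x = 0: [0↦1, 1↦3, 2↦3, 3↦3, 4↦5, 5↦4, 6↦2]  zeros at y ∈ ∅
  x = 1: [0↦0, 1↦3, 2↦1, 3↦3, 4↦4, 5↦6, 6↦4]  zeros at y ∈ {0}
  x = 2: [0↦4, 1↦6, 2↦0, 3↦2, 4↦0, 5↦3, 6↦6]  zeros at y ∈ {2, 4}
  x = 3: [0↦6, 1↦5, 2↦0, 3↦0, 4↦0, 5↦2, 6↦1]  zeros at y ∈ {2, 3, 4}
  x = 4: [0↦6, 1↦0, 2↦1, 3↦4, 4↦4, 5↦3, 6↦3]  zeros at y ∈ {1}
  x = 5: [0↦4, 1↦5, 2↦3, 3↦0, 4↦5, 5↦6, 6↦5]  zeros at y ∈ {3}
  x = 6: [0↦0, 1↦6, 2↦6, 3↦2, 4↦3, 5↦4, 6↦0]  zeros at y ∈ {0, 6}
Collecting zeros: affine points = {(1, 0), (2, 2), (2, 4), (3, 2), (3, 3), (3, 4), (4, 1), (5, 3), (6, 0), (6, 6)}.
Total count |C(F_7)_aff| = 10.
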